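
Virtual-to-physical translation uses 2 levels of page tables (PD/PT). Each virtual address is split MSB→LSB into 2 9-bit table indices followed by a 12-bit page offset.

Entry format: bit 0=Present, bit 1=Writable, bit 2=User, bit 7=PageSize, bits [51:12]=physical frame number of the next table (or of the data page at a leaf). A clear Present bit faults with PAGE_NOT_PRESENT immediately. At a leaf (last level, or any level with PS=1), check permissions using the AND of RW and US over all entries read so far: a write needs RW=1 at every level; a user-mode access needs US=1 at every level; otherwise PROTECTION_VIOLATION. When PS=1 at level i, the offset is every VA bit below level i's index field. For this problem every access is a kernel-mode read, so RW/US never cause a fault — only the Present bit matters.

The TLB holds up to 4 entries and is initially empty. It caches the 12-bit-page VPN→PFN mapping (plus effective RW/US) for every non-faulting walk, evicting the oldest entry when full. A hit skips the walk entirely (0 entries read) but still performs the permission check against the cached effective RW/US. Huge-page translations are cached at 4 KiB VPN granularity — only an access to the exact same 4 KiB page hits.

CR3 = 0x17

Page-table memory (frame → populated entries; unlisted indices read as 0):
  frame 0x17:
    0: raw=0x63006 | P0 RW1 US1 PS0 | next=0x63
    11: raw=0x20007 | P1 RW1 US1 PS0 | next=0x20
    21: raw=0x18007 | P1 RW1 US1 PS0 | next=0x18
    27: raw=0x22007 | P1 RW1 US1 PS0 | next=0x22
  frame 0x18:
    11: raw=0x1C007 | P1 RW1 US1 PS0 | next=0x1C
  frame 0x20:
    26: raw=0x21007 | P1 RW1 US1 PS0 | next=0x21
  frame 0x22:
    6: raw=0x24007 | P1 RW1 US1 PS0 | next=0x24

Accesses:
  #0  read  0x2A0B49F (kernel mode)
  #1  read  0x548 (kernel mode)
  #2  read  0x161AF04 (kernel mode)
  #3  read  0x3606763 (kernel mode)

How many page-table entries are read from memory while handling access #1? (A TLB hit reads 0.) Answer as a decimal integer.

Trace:
#0 VA=0x2A0B49F (r,kernel):
  L0 @0x17[21] → 0x18007  P=1,RW=1,US=1,PS=0
  L1 @0x18[11] → 0x1C007  P=1,RW=1,US=1,PS=0
  → PA=0x1C49F  (2 entries read)
#1 VA=0x548 (r,kernel):
  L0 @0x17[0] → 0x63006  P=0,RW=1,US=1,PS=0
  → PAGE_NOT_PRESENT  (1 entries read)
#2 VA=0x161AF04 (r,kernel):
  L0 @0x17[11] → 0x20007  P=1,RW=1,US=1,PS=0
  L1 @0x20[26] → 0x21007  P=1,RW=1,US=1,PS=0
  → PA=0x21F04  (2 entries read)
#3 VA=0x3606763 (r,kernel):
  L0 @0x17[27] → 0x22007  P=1,RW=1,US=1,PS=0
  L1 @0x22[6] → 0x24007  P=1,RW=1,US=1,PS=0
  → PA=0x24763  (2 entries read)

Entries read for #1: 1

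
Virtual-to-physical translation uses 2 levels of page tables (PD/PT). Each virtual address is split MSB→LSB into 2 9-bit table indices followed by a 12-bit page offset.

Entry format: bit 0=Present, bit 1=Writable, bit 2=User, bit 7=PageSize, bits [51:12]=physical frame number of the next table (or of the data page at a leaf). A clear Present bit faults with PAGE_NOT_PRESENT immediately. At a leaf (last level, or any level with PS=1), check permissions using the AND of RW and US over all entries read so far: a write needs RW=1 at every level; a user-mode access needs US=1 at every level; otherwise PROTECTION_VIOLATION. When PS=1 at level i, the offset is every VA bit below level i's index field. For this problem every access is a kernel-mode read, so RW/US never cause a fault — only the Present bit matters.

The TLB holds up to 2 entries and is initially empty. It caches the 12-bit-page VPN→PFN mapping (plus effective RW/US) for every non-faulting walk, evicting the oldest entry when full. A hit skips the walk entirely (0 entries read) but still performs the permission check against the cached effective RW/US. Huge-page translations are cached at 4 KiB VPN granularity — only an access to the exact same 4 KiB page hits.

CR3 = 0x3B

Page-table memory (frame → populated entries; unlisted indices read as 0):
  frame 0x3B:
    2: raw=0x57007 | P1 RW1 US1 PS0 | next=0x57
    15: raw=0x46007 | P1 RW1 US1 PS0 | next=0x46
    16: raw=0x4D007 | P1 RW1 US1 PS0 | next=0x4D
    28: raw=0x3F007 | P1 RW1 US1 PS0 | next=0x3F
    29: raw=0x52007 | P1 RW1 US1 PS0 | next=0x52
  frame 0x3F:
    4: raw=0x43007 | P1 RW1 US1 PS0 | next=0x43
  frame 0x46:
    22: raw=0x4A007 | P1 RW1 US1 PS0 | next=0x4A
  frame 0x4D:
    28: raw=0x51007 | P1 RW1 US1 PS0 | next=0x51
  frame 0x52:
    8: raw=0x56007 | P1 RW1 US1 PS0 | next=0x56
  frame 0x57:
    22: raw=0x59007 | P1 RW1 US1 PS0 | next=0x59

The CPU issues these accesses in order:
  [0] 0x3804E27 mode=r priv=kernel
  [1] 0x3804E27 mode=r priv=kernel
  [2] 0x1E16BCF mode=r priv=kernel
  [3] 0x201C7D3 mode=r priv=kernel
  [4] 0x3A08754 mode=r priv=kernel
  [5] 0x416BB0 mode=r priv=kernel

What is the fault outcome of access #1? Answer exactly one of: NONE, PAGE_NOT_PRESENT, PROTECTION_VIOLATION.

Walk each access:
#0 VA=0x3804E27 (r,kernel):
  lvl0: tbl 0x3B, slot 28 ⇒ 0x3F007 (P1/RW1/US1/PS0)
  lvl1: tbl 0x3F, slot 4 ⇒ 0x43007 (P1/RW1/US1/PS0)
  → PA=0x43E27  (2 entries read)
#1 VA=0x3804E27 (r,kernel):
  TLB hit vpn=0x3804 → PA=0x43E27
#2 VA=0x1E16BCF (r,kernel):
  lvl0: tbl 0x3B, slot 15 ⇒ 0x46007 (P1/RW1/US1/PS0)
  lvl1: tbl 0x46, slot 22 ⇒ 0x4A007 (P1/RW1/US1/PS0)
  → PA=0x4ABCF  (2 entries read)
#3 VA=0x201C7D3 (r,kernel):
  lvl0: tbl 0x3B, slot 16 ⇒ 0x4D007 (P1/RW1/US1/PS0)
  lvl1: tbl 0x4D, slot 28 ⇒ 0x51007 (P1/RW1/US1/PS0)
  → PA=0x517D3  (2 entries read)
#4 VA=0x3A08754 (r,kernel):
  lvl0: tbl 0x3B, slot 29 ⇒ 0x52007 (P1/RW1/US1/PS0)
  lvl1: tbl 0x52, slot 8 ⇒ 0x56007 (P1/RW1/US1/PS0)
  → PA=0x56754  (2 entries read)
#5 VA=0x416BB0 (r,kernel):
  lvl0: tbl 0x3B, slot 2 ⇒ 0x57007 (P1/RW1/US1/PS0)
  lvl1: tbl 0x57, slot 22 ⇒ 0x59007 (P1/RW1/US1/PS0)
  → PA=0x59BB0  (2 entries read)

Access #1 fault: NONE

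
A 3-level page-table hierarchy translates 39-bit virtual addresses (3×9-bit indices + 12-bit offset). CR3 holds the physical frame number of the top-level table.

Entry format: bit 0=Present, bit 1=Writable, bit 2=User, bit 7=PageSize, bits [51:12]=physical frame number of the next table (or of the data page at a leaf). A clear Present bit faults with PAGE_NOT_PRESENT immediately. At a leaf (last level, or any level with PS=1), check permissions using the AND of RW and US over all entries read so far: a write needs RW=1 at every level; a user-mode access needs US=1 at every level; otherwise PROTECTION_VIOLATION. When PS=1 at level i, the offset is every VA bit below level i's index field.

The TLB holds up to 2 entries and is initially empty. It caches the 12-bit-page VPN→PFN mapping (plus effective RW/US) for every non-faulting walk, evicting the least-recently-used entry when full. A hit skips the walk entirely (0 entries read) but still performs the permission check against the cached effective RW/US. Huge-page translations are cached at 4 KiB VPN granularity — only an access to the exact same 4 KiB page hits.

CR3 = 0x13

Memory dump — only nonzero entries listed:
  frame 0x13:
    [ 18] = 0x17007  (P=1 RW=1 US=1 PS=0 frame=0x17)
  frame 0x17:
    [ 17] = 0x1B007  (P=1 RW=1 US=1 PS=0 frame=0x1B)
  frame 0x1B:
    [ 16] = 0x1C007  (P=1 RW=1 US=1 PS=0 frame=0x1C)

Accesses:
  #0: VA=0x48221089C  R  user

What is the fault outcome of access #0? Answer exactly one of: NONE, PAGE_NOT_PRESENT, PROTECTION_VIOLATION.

Walk each access:
#0 VA=0x48221089C (r,user):
  L0: frame=0x13 idx=18 entry=0x17007 [P=1 RW=1 US=1 PS=0]
  L1: frame=0x17 idx=17 entry=0x1B007 [P=1 RW=1 US=1 PS=0]
  L2: frame=0x1B idx=16 entry=0x1C007 [P=1 RW=1 US=1 PS=0]
  ⇒ phys 0x1C89C  [3 reads]

Access #0 fault: NONE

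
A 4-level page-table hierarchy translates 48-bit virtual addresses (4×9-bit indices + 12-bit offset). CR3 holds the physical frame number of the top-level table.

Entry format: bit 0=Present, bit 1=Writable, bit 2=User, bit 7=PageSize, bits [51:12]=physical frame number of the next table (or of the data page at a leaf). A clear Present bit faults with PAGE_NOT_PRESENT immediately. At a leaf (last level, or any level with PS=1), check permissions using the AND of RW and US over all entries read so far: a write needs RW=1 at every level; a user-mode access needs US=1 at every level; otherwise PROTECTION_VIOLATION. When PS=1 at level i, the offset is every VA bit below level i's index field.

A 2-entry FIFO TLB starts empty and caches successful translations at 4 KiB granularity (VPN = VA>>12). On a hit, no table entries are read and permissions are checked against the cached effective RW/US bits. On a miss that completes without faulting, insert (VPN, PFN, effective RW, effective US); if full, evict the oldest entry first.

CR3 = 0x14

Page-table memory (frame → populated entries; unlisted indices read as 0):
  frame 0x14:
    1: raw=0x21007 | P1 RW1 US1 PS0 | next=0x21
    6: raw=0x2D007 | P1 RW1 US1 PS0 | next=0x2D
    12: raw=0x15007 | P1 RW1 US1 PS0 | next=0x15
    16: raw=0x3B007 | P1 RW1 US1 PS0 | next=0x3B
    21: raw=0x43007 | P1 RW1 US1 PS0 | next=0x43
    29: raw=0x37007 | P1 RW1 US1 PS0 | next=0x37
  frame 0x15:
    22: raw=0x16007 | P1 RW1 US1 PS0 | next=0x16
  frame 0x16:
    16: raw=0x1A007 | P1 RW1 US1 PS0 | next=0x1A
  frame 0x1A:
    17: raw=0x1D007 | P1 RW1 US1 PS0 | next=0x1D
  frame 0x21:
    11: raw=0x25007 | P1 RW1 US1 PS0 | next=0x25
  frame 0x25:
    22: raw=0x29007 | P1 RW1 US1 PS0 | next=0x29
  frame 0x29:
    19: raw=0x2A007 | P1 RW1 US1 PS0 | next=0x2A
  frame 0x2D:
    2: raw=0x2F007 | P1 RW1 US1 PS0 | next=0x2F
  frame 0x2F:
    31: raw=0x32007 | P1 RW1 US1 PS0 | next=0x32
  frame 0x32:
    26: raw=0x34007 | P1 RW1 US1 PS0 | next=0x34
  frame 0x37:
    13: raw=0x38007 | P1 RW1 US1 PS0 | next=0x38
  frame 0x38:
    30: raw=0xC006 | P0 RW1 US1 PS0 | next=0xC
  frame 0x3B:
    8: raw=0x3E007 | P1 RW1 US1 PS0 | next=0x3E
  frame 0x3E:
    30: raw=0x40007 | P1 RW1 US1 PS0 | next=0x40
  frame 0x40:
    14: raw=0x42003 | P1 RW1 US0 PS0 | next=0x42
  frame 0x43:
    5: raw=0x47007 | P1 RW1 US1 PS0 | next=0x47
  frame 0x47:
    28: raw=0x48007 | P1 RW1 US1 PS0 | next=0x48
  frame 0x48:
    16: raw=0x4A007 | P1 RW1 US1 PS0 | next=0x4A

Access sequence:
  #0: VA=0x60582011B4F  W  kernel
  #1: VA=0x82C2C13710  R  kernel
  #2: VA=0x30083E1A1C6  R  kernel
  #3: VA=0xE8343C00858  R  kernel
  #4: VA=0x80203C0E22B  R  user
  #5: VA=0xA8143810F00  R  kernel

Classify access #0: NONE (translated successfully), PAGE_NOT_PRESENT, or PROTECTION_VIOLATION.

Per-access translation:
#0 VA=0x60582011B4F (w,kernel):
  lvl0: tbl 0x14, slot 12 ⇒ 0x15007 (P1/RW1/US1/PS0)
  lvl1: tbl 0x15, slot 22 ⇒ 0x16007 (P1/RW1/US1/PS0)
  lvl2: tbl 0x16, slot 16 ⇒ 0x1A007 (P1/RW1/US1/PS0)
  lvl3: tbl 0x1A, slot 17 ⇒ 0x1D007 (P1/RW1/US1/PS0)
  ⇒ phys 0x1DB4F  [4 reads]
#1 VA=0x82C2C13710 (r,kernel):
  lvl0: tbl 0x14, slot 1 ⇒ 0x21007 (P1/RW1/US1/PS0)
  lvl1: tbl 0x21, slot 11 ⇒ 0x25007 (P1/RW1/US1/PS0)
  lvl2: tbl 0x25, slot 22 ⇒ 0x29007 (P1/RW1/US1/PS0)
  lvl3: tbl 0x29, slot 19 ⇒ 0x2A007 (P1/RW1/US1/PS0)
  ⇒ phys 0x2A710  [4 reads]
#2 VA=0x30083E1A1C6 (r,kernel):
  lvl0: tbl 0x14, slot 6 ⇒ 0x2D007 (P1/RW1/US1/PS0)
  lvl1: tbl 0x2D, slot 2 ⇒ 0x2F007 (P1/RW1/US1/PS0)
  lvl2: tbl 0x2F, slot 31 ⇒ 0x32007 (P1/RW1/US1/PS0)
  lvl3: tbl 0x32, slot 26 ⇒ 0x34007 (P1/RW1/US1/PS0)
  ⇒ phys 0x341C6  [4 reads]
#3 VA=0xE8343C00858 (r,kernel):
  lvl0: tbl 0x14, slot 29 ⇒ 0x37007 (P1/RW1/US1/PS0)
  lvl1: tbl 0x37, slot 13 ⇒ 0x38007 (P1/RW1/US1/PS0)
  lvl2: tbl 0x38, slot 30 ⇒ 0xC006 (P0/RW1/US1/PS0)
  ✗ PAGE_NOT_PRESENT  [3 reads]
#4 VA=0x80203C0E22B (r,user):
  lvl0: tbl 0x14, slot 16 ⇒ 0x3B007 (P1/RW1/US1/PS0)
  lvl1: tbl 0x3B, slot 8 ⇒ 0x3E007 (P1/RW1/US1/PS0)
  lvl2: tbl 0x3E, slot 30 ⇒ 0x40007 (P1/RW1/US1/PS0)
  lvl3: tbl 0x40, slot 14 ⇒ 0x42003 (P1/RW1/US0/PS0)
  ✗ PROTECTION_VIOLATION  [4 reads]
#5 VA=0xA8143810F00 (r,kernel):
  lvl0: tbl 0x14, slot 21 ⇒ 0x43007 (P1/RW1/US1/PS0)
  lvl1: tbl 0x43, slot 5 ⇒ 0x47007 (P1/RW1/US1/PS0)
  lvl2: tbl 0x47, slot 28 ⇒ 0x48007 (P1/RW1/US1/PS0)
  lvl3: tbl 0x48, slot 16 ⇒ 0x4A007 (P1/RW1/US1/PS0)
  ⇒ phys 0x4AF00  [4 reads]

Access #0 fault: NONE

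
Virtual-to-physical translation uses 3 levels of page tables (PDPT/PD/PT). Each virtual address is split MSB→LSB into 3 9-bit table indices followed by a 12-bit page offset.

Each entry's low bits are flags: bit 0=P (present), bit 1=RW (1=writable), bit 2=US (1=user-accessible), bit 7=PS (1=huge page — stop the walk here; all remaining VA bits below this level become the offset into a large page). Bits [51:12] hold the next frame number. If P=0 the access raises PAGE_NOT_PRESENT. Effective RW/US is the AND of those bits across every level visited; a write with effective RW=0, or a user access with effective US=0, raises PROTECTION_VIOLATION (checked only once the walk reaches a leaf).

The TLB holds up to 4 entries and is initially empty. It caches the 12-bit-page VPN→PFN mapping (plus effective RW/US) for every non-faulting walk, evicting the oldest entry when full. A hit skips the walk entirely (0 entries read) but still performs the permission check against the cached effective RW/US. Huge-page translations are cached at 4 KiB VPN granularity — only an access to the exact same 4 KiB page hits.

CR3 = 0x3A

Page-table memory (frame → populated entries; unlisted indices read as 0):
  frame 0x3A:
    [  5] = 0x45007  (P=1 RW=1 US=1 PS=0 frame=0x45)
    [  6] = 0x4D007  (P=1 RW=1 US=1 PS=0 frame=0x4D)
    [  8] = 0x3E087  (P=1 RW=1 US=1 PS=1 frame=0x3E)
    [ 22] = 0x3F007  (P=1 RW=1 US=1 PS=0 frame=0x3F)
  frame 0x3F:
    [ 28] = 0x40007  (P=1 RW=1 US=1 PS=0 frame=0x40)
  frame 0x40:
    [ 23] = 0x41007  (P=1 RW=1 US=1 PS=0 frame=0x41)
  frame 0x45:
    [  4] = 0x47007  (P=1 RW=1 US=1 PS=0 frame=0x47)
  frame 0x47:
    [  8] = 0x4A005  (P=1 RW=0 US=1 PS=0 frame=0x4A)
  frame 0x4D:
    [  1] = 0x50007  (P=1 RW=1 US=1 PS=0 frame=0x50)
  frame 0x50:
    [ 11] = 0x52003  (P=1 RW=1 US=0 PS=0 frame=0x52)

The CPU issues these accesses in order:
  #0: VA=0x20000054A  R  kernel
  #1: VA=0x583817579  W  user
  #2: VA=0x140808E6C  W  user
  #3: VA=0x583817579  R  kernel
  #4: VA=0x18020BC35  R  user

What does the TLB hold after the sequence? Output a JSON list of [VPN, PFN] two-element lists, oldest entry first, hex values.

Per-access translation:
#0 VA=0x20000054A (r,kernel):
  [0] read 0x3A idx=8: raw=0x3E087 flags P=1 W=1 U=1 S=1
  ⇒ phys 0x3E54A (huge @L0)  [1 reads]
#1 VA=0x583817579 (w,user):
  [0] read 0x3A idx=22: raw=0x3F007 flags P=1 W=1 U=1 S=0
  [1] read 0x3F idx=28: raw=0x40007 flags P=1 W=1 U=1 S=0
  [2] read 0x40 idx=23: raw=0x41007 flags P=1 W=1 U=1 S=0
  ⇒ phys 0x41579  [3 reads]
#2 VA=0x140808E6C (w,user):
  [0] read 0x3A idx=5: raw=0x45007 flags P=1 W=1 U=1 S=0
  [1] read 0x45 idx=4: raw=0x47007 flags P=1 W=1 U=1 S=0
  [2] read 0x47 idx=8: raw=0x4A005 flags P=1 W=0 U=1 S=0
  ⇒ fault: PROTECTION_VIOLATION  — 3 lookups
#3 VA=0x583817579 (r,kernel):
  TLB hit vpn=0x583817 → PA=0x41579
#4 VA=0x18020BC35 (r,user):
  [0] read 0x3A idx=6: raw=0x4D007 flags P=1 W=1 U=1 S=0
  [1] read 0x4D idx=1: raw=0x50007 flags P=1 W=1 U=1 S=0
  [2] read 0x50 idx=11: raw=0x52003 flags P=1 W=1 U=0 S=0
  ⇒ fault: PROTECTION_VIOLATION  — 3 lookups

TLB: [["0x200000", "0x3E"], ["0x583817", "0x41"]]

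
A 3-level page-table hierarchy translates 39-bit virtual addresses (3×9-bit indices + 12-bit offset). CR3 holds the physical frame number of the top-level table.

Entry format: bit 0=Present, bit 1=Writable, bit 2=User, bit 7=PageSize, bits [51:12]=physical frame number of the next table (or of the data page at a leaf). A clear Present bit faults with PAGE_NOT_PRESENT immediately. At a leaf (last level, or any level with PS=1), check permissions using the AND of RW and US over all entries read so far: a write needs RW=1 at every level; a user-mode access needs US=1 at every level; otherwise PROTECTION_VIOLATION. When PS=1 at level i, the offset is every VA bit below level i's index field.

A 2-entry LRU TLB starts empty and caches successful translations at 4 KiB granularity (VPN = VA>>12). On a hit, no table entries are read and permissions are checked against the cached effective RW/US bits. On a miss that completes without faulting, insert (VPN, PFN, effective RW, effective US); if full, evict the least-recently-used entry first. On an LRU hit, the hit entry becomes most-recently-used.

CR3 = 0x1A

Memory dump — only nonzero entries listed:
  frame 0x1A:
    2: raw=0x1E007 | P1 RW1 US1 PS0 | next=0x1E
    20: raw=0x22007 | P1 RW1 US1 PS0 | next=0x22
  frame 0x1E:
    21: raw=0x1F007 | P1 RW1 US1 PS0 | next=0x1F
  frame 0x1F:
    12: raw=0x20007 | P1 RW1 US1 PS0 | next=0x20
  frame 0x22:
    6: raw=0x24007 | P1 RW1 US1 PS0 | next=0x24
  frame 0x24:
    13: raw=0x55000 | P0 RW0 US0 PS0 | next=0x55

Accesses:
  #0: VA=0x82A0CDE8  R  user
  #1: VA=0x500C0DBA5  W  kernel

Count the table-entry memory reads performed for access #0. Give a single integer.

Trace:
#0 VA=0x82A0CDE8 (r,user):
  L0: frame=0x1A idx=2 entry=0x1E007 [P=1 RW=1 US=1 PS=0]
  L1: frame=0x1E idx=21 entry=0x1F007 [P=1 RW=1 US=1 PS=0]
  L2: frame=0x1F idx=12 entry=0x20007 [P=1 RW=1 US=1 PS=0]
  ⇒ phys 0x20DE8  [3 reads]
#1 VA=0x500C0DBA5 (w,kernel):
  L0: frame=0x1A idx=20 entry=0x22007 [P=1 RW=1 US=1 PS=0]
  L1: frame=0x22 idx=6 entry=0x24007 [P=1 RW=1 US=1 PS=0]
  L2: frame=0x24 idx=13 entry=0x55000 [P=0 RW=0 US=0 PS=0]
  ⇒ fault: PAGE_NOT_PRESENT  — 3 lookups

Entries read for #0: 3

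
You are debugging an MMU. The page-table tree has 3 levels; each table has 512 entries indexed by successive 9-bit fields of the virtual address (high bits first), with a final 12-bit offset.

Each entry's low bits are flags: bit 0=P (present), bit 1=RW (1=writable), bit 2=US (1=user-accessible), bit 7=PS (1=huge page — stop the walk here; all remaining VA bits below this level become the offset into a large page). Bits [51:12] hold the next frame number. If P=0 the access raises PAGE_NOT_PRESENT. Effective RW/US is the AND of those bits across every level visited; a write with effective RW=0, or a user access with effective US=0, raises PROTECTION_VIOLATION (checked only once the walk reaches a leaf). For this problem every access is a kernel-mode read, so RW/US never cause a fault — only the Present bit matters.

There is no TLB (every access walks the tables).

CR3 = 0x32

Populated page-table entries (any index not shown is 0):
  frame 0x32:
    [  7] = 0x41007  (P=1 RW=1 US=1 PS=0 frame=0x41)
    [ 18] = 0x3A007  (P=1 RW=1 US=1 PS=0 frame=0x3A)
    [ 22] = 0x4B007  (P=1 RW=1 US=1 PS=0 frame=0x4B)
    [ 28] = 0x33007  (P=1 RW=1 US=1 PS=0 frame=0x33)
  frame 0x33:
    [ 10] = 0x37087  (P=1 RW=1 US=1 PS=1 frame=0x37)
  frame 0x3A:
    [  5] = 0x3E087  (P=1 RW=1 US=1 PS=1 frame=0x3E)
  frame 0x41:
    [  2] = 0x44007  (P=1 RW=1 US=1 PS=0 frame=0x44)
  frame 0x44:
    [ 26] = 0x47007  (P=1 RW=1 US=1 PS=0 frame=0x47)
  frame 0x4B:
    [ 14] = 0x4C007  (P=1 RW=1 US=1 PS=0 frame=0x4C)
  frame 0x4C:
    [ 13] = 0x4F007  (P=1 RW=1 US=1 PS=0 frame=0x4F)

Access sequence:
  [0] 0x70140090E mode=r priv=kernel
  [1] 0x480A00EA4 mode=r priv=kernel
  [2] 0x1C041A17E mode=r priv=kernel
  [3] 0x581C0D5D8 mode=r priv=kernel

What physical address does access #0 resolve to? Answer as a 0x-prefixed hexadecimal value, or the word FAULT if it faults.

Per-access translation:
#0 VA=0x70140090E (r,kernel):
  L0: frame=0x32 idx=28 entry=0x33007 [P=1 RW=1 US=1 PS=0]
  L1: frame=0x33 idx=10 entry=0x37087 [P=1 RW=1 US=1 PS=1]
  ⇒ phys 0x3790E (huge @L1)  [2 reads]
#1 VA=0x480A00EA4 (r,kernel):
  L0: frame=0x32 idx=18 entry=0x3A007 [P=1 RW=1 US=1 PS=0]
  L1: frame=0x3A idx=5 entry=0x3E087 [P=1 RW=1 US=1 PS=1]
  ⇒ phys 0x3EEA4 (huge @L1)  [2 reads]
#2 VA=0x1C041A17E (r,kernel):
  L0: frame=0x32 idx=7 entry=0x41007 [P=1 RW=1 US=1 PS=0]
  L1: frame=0x41 idx=2 entry=0x44007 [P=1 RW=1 US=1 PS=0]
  L2: frame=0x44 idx=26 entry=0x47007 [P=1 RW=1 US=1 PS=0]
  ⇒ phys 0x4717E  [3 reads]
#3 VA=0x581C0D5D8 (r,kernel):
  L0: frame=0x32 idx=22 entry=0x4B007 [P=1 RW=1 US=1 PS=0]
  L1: frame=0x4B idx=14 entry=0x4C007 [P=1 RW=1 US=1 PS=0]
  L2: frame=0x4C idx=13 entry=0x4F007 [P=1 RW=1 US=1 PS=0]
  ⇒ phys 0x4F5D8  [3 reads]

Access #0 PA: 0x3790E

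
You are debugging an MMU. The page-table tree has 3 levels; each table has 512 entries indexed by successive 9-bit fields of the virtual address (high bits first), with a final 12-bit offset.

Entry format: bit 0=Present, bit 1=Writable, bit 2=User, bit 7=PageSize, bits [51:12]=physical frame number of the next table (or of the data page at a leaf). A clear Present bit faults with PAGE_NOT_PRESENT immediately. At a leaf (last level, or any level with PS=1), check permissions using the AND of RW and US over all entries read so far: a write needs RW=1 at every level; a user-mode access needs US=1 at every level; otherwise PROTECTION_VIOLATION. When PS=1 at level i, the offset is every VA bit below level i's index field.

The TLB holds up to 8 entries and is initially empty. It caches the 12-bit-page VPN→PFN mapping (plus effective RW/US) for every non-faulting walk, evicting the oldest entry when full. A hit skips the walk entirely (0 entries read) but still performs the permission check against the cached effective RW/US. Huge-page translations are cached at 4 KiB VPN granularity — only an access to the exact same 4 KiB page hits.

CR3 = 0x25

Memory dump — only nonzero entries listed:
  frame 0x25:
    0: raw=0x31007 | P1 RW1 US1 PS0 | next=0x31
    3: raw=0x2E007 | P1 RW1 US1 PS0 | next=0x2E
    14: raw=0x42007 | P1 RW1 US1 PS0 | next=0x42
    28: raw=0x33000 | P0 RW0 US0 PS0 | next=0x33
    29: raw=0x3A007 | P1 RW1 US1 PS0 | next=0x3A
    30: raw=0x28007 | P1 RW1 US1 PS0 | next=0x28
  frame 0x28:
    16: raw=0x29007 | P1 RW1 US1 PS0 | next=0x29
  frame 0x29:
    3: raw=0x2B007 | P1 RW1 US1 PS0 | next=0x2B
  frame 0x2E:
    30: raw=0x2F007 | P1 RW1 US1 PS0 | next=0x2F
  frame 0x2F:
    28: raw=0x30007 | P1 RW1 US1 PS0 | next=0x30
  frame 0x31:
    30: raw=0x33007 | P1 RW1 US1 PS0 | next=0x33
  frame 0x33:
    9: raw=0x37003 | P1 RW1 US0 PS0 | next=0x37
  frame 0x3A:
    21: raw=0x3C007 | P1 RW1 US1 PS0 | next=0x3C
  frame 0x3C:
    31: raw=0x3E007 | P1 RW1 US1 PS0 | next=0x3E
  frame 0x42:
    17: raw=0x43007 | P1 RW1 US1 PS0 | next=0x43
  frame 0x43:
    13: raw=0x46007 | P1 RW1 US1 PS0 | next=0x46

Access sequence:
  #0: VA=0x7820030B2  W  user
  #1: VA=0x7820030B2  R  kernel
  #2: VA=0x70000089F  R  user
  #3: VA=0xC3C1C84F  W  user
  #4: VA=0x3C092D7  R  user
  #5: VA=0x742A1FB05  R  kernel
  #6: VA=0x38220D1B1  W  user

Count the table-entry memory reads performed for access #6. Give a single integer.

Per-access translation:
#0 VA=0x7820030B2 (w,user):
  L0: frame=0x25 idx=30 entry=0x28007 [P=1 RW=1 US=1 PS=0]
  L1: frame=0x28 idx=16 entry=0x29007 [P=1 RW=1 US=1 PS=0]
  L2: frame=0x29 idx=3 entry=0x2B007 [P=1 RW=1 US=1 PS=0]
  → PA=0x2B0B2  (3 entries read)
#1 VA=0x7820030B2 (r,kernel):
  TLB hit vpn=0x782003 → PA=0x2B0B2
#2 VA=0x70000089F (r,user):
  L0: frame=0x25 idx=28 entry=0x33000 [P=0 RW=0 US=0 PS=0]
  ✗ PAGE_NOT_PRESENT  [1 reads]
#3 VA=0xC3C1C84F (w,user):
  L0: frame=0x25 idx=3 entry=0x2E007 [P=1 RW=1 US=1 PS=0]
  L1: frame=0x2E idx=30 entry=0x2F007 [P=1 RW=1 US=1 PS=0]
  L2: frame=0x2F idx=28 entry=0x30007 [P=1 RW=1 US=1 PS=0]
  → PA=0x3084F  (3 entries read)
#4 VA=0x3C092D7 (r,user):
  L0: frame=0x25 idx=0 entry=0x31007 [P=1 RW=1 US=1 PS=0]
  L1: frame=0x31 idx=30 entry=0x33007 [P=1 RW=1 US=1 PS=0]
  L2: frame=0x33 idx=9 entry=0x37003 [P=1 RW=1 US=0 PS=0]
  ✗ PROTECTION_VIOLATION  [3 reads]
#5 VA=0x742A1FB05 (r,kernel):
  L0: frame=0x25 idx=29 entry=0x3A007 [P=1 RW=1 US=1 PS=0]
  L1: frame=0x3A idx=21 entry=0x3C007 [P=1 RW=1 US=1 PS=0]
  L2: frame=0x3C idx=31 entry=0x3E007 [P=1 RW=1 US=1 PS=0]
  → PA=0x3EB05  (3 entries read)
#6 VA=0x38220D1B1 (w,user):
  L0: frame=0x25 idx=14 entry=0x42007 [P=1 RW=1 US=1 PS=0]
  L1: frame=0x42 idx=17 entry=0x43007 [P=1 RW=1 US=1 PS=0]
  L2: frame=0x43 idx=13 entry=0x46007 [P=1 RW=1 US=1 PS=0]
  → PA=0x461B1  (3 entries read)

Entries read for #6: 3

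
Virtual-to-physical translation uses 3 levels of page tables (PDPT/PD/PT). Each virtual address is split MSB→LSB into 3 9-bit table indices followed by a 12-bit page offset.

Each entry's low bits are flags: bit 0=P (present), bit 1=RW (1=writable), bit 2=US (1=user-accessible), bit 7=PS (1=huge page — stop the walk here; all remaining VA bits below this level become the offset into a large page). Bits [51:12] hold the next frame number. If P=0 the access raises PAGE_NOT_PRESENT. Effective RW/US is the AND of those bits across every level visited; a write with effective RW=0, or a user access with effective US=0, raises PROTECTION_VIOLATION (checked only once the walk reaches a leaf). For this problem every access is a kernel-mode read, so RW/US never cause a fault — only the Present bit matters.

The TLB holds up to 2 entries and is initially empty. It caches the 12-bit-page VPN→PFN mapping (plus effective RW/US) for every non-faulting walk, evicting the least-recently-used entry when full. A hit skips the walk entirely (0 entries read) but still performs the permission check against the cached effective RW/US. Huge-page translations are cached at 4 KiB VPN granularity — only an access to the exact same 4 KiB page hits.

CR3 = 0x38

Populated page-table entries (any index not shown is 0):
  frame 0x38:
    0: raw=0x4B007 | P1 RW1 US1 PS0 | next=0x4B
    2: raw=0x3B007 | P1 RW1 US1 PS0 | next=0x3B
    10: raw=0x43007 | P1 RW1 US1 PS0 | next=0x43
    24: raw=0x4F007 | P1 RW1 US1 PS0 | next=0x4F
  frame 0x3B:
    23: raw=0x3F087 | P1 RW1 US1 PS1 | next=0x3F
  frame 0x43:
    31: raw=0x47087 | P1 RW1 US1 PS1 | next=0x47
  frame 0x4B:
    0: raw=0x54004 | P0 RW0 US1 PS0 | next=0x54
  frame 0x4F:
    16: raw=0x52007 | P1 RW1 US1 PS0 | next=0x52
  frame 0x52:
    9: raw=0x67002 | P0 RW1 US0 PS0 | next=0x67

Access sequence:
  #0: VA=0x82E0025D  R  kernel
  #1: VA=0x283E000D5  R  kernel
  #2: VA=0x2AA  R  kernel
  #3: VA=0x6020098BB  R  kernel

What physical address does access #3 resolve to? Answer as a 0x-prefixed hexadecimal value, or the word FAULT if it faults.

Walk each access:
#0 VA=0x82E0025D (r,kernel):
  lvl0: tbl 0x38, slot 2 ⇒ 0x3B007 (P1/RW1/US1/PS0)
  lvl1: tbl 0x3B, slot 23 ⇒ 0x3F087 (P1/RW1/US1/PS1)
  → PA=0x3F25D (huge @L1)  (2 entries read)
#1 VA=0x283E000D5 (r,kernel):
  lvl0: tbl 0x38, slot 10 ⇒ 0x43007 (P1/RW1/US1/PS0)
  lvl1: tbl 0x43, slot 31 ⇒ 0x47087 (P1/RW1/US1/PS1)
  → PA=0x470D5 (huge @L1)  (2 entries read)
#2 VA=0x2AA (r,kernel):
  lvl0: tbl 0x38, slot 0 ⇒ 0x4B007 (P1/RW1/US1/PS0)
  lvl1: tbl 0x4B, slot 0 ⇒ 0x54004 (P0/RW0/US1/PS0)
  ⇒ fault: PAGE_NOT_PRESENT  — 2 lookups
#3 VA=0x6020098BB (r,kernel):
  lvl0: tbl 0x38, slot 24 ⇒ 0x4F007 (P1/RW1/US1/PS0)
  lvl1: tbl 0x4F, slot 16 ⇒ 0x52007 (P1/RW1/US1/PS0)
  lvl2: tbl 0x52, slot 9 ⇒ 0x67002 (P0/RW1/US0/PS0)
  ⇒ fault: PAGE_NOT_PRESENT  — 3 lookups

Access #3 PA: FAULT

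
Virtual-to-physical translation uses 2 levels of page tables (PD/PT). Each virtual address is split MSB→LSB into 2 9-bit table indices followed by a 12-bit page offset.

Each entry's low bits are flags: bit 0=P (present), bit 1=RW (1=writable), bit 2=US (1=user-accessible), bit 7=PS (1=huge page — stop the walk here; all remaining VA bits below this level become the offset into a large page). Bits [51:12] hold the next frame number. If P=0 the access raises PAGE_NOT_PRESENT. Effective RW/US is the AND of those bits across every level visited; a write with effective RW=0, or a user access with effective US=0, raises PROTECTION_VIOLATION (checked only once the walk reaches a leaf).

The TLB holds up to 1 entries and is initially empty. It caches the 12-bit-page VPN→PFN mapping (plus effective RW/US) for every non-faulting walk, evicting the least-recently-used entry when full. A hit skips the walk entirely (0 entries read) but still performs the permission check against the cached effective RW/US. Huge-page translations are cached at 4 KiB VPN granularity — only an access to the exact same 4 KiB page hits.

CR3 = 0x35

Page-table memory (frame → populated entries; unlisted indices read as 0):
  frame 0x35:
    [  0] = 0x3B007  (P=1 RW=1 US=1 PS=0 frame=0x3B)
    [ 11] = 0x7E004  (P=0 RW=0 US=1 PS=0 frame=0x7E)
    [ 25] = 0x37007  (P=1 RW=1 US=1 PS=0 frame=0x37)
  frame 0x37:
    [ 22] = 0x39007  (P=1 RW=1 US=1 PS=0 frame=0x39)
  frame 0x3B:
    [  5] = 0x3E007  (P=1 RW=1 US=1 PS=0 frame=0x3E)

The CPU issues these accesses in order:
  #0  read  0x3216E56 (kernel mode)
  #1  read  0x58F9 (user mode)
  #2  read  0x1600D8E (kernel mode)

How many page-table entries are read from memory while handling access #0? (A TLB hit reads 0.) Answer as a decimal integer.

Per-access translation:
#0 VA=0x3216E56 (r,kernel):
  L0 @0x35[25] → 0x37007  P=1,RW=1,US=1,PS=0
  L1 @0x37[22] → 0x39007  P=1,RW=1,US=1,PS=0
  ✓ 0x39E56  — 2 lookups
#1 VA=0x58F9 (r,user):
  L0 @0x35[0] → 0x3B007  P=1,RW=1,US=1,PS=0
  L1 @0x3B[5] → 0x3E007  P=1,RW=1,US=1,PS=0
  ✓ 0x3E8F9  — 2 lookups
#2 VA=0x1600D8E (r,kernel):
  L0 @0x35[11] → 0x7E004  P=0,RW=0,US=1,PS=0
  ⇒ fault: PAGE_NOT_PRESENT  — 1 lookups

Entries read for #0: 2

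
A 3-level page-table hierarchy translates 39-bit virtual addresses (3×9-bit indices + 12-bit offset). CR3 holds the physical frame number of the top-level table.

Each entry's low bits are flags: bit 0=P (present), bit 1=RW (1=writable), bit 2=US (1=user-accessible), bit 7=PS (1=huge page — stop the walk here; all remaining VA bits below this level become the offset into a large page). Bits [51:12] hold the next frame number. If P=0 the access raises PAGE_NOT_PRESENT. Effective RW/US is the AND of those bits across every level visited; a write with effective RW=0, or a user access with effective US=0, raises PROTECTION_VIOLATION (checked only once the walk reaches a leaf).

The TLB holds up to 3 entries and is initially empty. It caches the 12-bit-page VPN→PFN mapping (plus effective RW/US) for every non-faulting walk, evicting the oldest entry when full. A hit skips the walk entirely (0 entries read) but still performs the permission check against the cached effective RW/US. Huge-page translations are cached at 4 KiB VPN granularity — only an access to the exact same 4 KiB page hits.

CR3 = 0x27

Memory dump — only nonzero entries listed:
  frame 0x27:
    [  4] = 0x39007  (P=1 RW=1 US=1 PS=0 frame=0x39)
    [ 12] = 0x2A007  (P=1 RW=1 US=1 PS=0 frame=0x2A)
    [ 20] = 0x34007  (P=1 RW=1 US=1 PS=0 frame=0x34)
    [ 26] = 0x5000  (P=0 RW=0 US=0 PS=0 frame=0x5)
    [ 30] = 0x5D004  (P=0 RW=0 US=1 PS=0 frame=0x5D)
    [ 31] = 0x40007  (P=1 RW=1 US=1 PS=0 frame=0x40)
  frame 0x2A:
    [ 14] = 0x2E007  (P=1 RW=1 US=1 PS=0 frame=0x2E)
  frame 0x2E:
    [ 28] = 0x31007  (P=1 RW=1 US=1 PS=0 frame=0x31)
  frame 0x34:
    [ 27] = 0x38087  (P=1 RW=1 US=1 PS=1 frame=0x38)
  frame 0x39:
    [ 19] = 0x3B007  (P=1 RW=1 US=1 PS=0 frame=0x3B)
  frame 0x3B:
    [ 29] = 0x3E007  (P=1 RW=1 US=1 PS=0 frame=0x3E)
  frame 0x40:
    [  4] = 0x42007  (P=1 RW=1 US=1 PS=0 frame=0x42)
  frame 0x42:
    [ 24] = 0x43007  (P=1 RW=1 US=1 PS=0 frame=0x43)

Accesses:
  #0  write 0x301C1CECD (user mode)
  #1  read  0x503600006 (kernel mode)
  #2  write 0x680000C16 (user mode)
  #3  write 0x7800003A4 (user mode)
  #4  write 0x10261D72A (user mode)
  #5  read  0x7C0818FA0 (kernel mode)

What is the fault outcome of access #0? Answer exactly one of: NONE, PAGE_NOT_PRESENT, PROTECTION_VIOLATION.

Per-access translation:
#0 VA=0x301C1CECD (w,user):
  [0] read 0x27 idx=12: raw=0x2A007 flags P=1 W=1 U=1 S=0
  [1] read 0x2A idx=14: raw=0x2E007 flags P=1 W=1 U=1 S=0
  [2] read 0x2E idx=28: raw=0x31007 flags P=1 W=1 U=1 S=0
  ⇒ phys 0x31ECD  [3 reads]
#1 VA=0x503600006 (r,kernel):
  [0] read 0x27 idx=20: raw=0x34007 flags P=1 W=1 U=1 S=0
  [1] read 0x34 idx=27: raw=0x38087 flags P=1 W=1 U=1 S=1
  ⇒ phys 0x38006 (huge @L1)  [2 reads]
#2 VA=0x680000C16 (w,user):
  [0] read 0x27 idx=26: raw=0x5000 flags P=0 W=0 U=0 S=0
  → PAGE_NOT_PRESENT  (1 entries read)
#3 VA=0x7800003A4 (w,user):
  [0] read 0x27 idx=30: raw=0x5D004 flags P=0 W=0 U=1 S=0
  → PAGE_NOT_PRESENT  (1 entries read)
#4 VA=0x10261D72A (w,user):
  [0] read 0x27 idx=4: raw=0x39007 flags P=1 W=1 U=1 S=0
  [1] read 0x39 idx=19: raw=0x3B007 flags P=1 W=1 U=1 S=0
  [2] read 0x3B idx=29: raw=0x3E007 flags P=1 W=1 U=1 S=0
  ⇒ phys 0x3E72A  [3 reads]
#5 VA=0x7C0818FA0 (r,kernel):
  [0] read 0x27 idx=31: raw=0x40007 flags P=1 W=1 U=1 S=0
  [1] read 0x40 idx=4: raw=0x42007 flags P=1 W=1 U=1 S=0
  [2] read 0x42 idx=24: raw=0x43007 flags P=1 W=1 U=1 S=0
  ⇒ phys 0x43FA0  [3 reads]

Access #0 fault: NONE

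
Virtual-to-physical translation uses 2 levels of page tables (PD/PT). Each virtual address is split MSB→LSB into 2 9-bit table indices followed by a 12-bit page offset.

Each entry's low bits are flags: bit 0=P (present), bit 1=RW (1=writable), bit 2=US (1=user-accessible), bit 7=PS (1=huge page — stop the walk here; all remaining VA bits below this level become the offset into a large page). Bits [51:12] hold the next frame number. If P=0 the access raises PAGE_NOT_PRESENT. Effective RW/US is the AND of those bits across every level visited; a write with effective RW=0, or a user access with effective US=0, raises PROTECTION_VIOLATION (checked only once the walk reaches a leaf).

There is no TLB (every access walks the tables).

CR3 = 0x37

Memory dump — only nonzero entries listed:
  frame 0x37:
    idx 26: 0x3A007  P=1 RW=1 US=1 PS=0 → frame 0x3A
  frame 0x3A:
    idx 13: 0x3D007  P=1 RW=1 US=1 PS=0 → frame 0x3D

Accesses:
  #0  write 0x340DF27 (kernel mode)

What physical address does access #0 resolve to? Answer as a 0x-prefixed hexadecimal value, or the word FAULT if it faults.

Per-access translation:
#0 VA=0x340DF27 (w,kernel):
  lvl0: tbl 0x37, slot 26 ⇒ 0x3A007 (P1/RW1/US1/PS0)
  lvl1: tbl 0x3A, slot 13 ⇒ 0x3D007 (P1/RW1/US1/PS0)
  → PA=0x3DF27  (2 entries read)

Access #0 PA: 0x3DF27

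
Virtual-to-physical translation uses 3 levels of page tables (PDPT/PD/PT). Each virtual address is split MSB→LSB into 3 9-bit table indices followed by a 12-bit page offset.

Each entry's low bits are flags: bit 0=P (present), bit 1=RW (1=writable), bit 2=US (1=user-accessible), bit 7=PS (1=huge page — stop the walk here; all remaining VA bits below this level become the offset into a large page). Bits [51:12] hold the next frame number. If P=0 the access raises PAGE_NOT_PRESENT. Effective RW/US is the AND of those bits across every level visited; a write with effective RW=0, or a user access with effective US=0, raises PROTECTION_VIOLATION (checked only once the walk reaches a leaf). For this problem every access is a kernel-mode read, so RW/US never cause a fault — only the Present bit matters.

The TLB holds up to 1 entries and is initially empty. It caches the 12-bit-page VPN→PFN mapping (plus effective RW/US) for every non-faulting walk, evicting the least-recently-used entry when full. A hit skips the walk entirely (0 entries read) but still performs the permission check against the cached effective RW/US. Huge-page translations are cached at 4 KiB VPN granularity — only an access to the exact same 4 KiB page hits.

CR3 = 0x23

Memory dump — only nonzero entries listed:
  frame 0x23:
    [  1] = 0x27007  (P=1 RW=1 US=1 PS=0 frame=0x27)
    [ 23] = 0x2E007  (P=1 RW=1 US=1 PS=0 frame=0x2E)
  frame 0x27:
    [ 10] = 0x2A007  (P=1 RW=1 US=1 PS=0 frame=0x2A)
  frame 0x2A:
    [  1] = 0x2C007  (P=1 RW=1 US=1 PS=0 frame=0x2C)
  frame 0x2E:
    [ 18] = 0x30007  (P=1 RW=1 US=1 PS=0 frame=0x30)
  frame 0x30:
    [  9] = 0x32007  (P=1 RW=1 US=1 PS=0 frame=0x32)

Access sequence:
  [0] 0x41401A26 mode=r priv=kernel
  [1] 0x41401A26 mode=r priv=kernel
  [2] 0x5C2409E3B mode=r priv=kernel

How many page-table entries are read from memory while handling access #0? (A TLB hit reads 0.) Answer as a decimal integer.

Per-access translation:
#0 VA=0x41401A26 (r,kernel):
  L0 @0x23[1] → 0x27007  P=1,RW=1,US=1,PS=0
  L1 @0x27[10] → 0x2A007  P=1,RW=1,US=1,PS=0
  L2 @0x2A[1] → 0x2C007  P=1,RW=1,US=1,PS=0
  → PA=0x2CA26  (3 entries read)
#1 VA=0x41401A26 (r,kernel):
  TLB hit vpn=0x41401 → PA=0x2CA26
#2 VA=0x5C2409E3B (r,kernel):
  L0 @0x23[23] → 0x2E007  P=1,RW=1,US=1,PS=0
  L1 @0x2E[18] → 0x30007  P=1,RW=1,US=1,PS=0
  L2 @0x30[9] → 0x32007  P=1,RW=1,US=1,PS=0
  → PA=0x32E3B  (3 entries read)

Entries read for #0: 3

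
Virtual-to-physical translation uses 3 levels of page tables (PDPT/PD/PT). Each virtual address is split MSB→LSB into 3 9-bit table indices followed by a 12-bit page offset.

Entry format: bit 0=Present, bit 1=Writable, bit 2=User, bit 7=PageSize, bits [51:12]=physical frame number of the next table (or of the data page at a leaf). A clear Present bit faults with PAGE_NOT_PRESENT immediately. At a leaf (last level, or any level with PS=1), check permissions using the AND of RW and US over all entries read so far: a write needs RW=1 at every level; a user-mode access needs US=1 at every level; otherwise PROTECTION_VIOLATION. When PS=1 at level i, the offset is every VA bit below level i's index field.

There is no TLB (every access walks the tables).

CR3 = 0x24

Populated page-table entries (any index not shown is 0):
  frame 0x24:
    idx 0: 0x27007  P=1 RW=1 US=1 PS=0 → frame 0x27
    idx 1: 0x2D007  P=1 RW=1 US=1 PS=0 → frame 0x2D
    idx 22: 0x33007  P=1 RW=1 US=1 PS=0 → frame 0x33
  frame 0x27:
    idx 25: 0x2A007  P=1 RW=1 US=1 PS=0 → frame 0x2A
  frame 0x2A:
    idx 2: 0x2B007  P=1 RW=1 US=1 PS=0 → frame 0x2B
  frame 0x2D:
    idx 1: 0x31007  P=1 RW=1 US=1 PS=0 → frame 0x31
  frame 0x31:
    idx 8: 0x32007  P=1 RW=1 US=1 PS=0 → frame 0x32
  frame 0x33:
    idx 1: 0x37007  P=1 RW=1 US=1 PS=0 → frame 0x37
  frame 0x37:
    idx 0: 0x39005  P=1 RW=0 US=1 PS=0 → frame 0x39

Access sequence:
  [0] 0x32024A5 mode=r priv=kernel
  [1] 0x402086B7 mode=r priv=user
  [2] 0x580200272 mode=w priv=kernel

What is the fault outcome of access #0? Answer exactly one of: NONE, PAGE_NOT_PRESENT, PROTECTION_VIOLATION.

Per-access translation:
#0 VA=0x32024A5 (r,kernel):
  lvl0: tbl 0x24, slot 0 ⇒ 0x27007 (P1/RW1/US1/PS0)
  lvl1: tbl 0x27, slot 25 ⇒ 0x2A007 (P1/RW1/US1/PS0)
  lvl2: tbl 0x2A, slot 2 ⇒ 0x2B007 (P1/RW1/US1/PS0)
  ⇒ phys 0x2B4A5  [3 reads]
#1 VA=0x402086B7 (r,user):
  lvl0: tbl 0x24, slot 1 ⇒ 0x2D007 (P1/RW1/US1/PS0)
  lvl1: tbl 0x2D, slot 1 ⇒ 0x31007 (P1/RW1/US1/PS0)
  lvl2: tbl 0x31, slot 8 ⇒ 0x32007 (P1/RW1/US1/PS0)
  ⇒ phys 0x326B7  [3 reads]
#2 VA=0x580200272 (w,kernel):
  lvl0: tbl 0x24, slot 22 ⇒ 0x33007 (P1/RW1/US1/PS0)
  lvl1: tbl 0x33, slot 1 ⇒ 0x37007 (P1/RW1/US1/PS0)
  lvl2: tbl 0x37, slot 0 ⇒ 0x39005 (P1/RW0/US1/PS0)
  ✗ PROTECTION_VIOLATION  [3 reads]

Access #0 fault: NONE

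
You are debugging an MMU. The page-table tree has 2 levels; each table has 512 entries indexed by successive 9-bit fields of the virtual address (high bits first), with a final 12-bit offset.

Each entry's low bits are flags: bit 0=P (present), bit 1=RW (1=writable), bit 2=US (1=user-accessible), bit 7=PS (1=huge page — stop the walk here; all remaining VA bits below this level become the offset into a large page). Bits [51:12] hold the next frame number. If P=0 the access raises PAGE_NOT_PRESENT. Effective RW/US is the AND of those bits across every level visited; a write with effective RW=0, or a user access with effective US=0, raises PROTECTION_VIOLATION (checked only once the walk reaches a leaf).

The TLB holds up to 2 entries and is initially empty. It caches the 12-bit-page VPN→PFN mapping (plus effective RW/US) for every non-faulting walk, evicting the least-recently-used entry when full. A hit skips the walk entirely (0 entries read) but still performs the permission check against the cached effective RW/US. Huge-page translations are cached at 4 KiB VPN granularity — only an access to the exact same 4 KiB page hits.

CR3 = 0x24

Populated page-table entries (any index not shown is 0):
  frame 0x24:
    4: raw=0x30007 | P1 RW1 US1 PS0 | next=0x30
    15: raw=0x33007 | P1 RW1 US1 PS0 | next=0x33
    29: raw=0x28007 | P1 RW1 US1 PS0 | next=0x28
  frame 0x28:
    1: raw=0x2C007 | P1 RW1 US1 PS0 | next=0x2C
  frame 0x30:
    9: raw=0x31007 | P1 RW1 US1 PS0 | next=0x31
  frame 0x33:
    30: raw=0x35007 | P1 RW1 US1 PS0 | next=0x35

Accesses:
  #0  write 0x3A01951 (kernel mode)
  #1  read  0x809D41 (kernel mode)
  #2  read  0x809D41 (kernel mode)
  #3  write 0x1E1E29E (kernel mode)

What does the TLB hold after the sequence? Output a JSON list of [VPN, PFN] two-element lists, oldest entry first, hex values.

Per-access translation:
#0 VA=0x3A01951 (w,kernel):
  L0 @0x24[29] → 0x28007  P=1,RW=1,US=1,PS=0
  L1 @0x28[1] → 0x2C007  P=1,RW=1,US=1,PS=0
  → PA=0x2C951  (2 entries read)
#1 VA=0x809D41 (r,kernel):
  L0 @0x24[4] → 0x30007  P=1,RW=1,US=1,PS=0
  L1 @0x30[9] → 0x31007  P=1,RW=1,US=1,PS=0
  → PA=0x31D41  (2 entries read)
#2 VA=0x809D41 (r,kernel):
  TLB hit vpn=0x809 → PA=0x31D41
#3 VA=0x1E1E29E (w,kernel):
  L0 @0x24[15] → 0x33007  P=1,RW=1,US=1,PS=0
  L1 @0x33[30] → 0x35007  P=1,RW=1,US=1,PS=0
  → PA=0x3529E  (2 entries read)

TLB: [["0x809", "0x31"], ["0x1E1E", "0x35"]]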